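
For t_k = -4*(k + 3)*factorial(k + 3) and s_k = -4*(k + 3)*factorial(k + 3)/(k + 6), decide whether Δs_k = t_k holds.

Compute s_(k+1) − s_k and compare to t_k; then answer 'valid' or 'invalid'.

Invalid: residual 12*(k**2 + 9*k + 17)*factorial(k + 3)/((k + 6)*(k + 7)) ≠ 0.

s_(k+1) = -4*(k + 4)*factorial(k + 4)/(k + 7)
s_(k+1) − s_k = -4*(k**3 + 13*k**2 + 54*k + 75)*factorial(k + 3)/((k + 6)*(k + 7))
(s_(k+1) − s_k) − t_k = 12*(k**2 + 9*k + 17)*factorial(k + 3)/((k + 6)*(k + 7))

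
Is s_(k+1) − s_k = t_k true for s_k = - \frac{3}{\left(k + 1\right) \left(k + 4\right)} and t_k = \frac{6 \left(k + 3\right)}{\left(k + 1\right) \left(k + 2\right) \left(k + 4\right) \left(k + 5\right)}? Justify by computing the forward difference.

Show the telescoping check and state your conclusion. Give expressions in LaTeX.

Valid: the claim telescopes to t_k.

s_(k+1) = -3/((k + 2)*(k + 5))
s_(k+1) − s_k = 6*(k + 3)/(k**4 + 12*k**3 + 49*k**2 + 78*k + 40)
(s_(k+1) − s_k) − t_k = 0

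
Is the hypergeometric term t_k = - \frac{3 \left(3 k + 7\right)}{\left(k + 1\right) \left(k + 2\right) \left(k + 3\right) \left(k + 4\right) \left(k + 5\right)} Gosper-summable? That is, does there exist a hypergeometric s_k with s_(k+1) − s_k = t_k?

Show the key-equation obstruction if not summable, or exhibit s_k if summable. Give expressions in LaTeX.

r(k) = (k + 1)*(3*k + 10)/((k + 6)*(3*k + 7)) after simplifying.
A = k + 1, B = k + 6, C = k + 7/3.
f must satisfy (k + 1)·f(k+1) − (k + 5)·f(k) = k + 7/3.
Degrees (1,1,1) ⇒ d ≤ 4.
Coefficient equations give f(k) = k*(k + 2)*(k**2 + 8*k + 19)/36.
Get s_k = R·t_k = k*(-k**2 - 8*k - 19)/(4*(k**3 + 8*k**2 + 19*k + 12)) with R(k) = B(k−1)f(k)/C(k) = k*(k + 2)*(k + 5)*(k**2 + 8*k + 19)/(12*(3*k + 7)).
s_(k+1) − s_k = 3*(-3*k - 7)/(k**5 + 15*k**4 + 85*k**3 + 225*k**2 + 274*k + 120) = t_k.

Yes. s_k = \frac{k \left(- k^{2} - 8 k - 19\right)}{4 \left(k^{3} + 8 k^{2} + 19 k + 12\right)}.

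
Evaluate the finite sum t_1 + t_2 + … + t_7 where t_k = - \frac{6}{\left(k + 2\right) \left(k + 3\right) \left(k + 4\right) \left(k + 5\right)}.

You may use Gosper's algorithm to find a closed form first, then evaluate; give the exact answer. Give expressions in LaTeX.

Ratio r(k) = (k + 2)/(k + 6).
Gosper form: A/B · C(k+1)/C(k) with A=k + 2, B=k + 6, C=1.
Set up (k + 2)·f(k+1) − (k + 5)·f(k) − (1) = 0.
d = 3 from the (1,1,0) case.
Solve for f: f(k) = k*(k**2 + 9*k + 26)/72 (degree 3 ≤ 3).
Get s_k = R·t_k = k*(-k**2 - 9*k - 26)/(12*(k + 2)*(k + 3)*(k + 4)) with R(k) = B(k−1)f(k)/C(k) = k*(k + 5)*(k**2 + 9*k + 26)/72.
Verify: -6/(k**4 + 14*k**3 + 71*k**2 + 154*k + 120) matches t_k.
Sum = s_(8) − s_(1); s_(8) = -9/110, s_(1) = -1/20 ⇒ -7/220.

Σ = -7/220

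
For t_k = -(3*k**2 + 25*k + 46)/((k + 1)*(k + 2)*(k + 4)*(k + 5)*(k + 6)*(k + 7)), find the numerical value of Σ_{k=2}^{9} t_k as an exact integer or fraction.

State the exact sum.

r(k) = (k + 1)*(k + 4)*(25*k + 3*(k + 1)**2 + 71)/((k + 3)*(k + 8)*(3*k**2 + 25*k + 46)) after simplifying.
A = k + 1, B = k + 8, C = k**3 + 34*k**2/3 + 121*k/3 + 46.
Need (k + 1)·f(k+1) − (k + 7)·f(k) = k**3 + 34*k**2/3 + 121*k/3 + 46.
deg f ≤ 6 (via 1,1,3).
Solving with deg f ≤ 6: f(k) = k*(k + 2)*(k + 3)*(k + 5)*(k**2 + 11*k + 34)/72.
Then R = B(k−1)f/C = k*(k + 2)*(k + 5)*(k + 7)*(k**2 + 11*k + 34)/(24*(3*k**2 + 25*k + 46)), so s_k = R(k)·t_k = k*(-k**2 - 11*k - 34)/(24*(k**3 + 11*k**2 + 34*k + 24)).
s_(k+1) − s_k = (-3*k**2 - 25*k - 46)/(k**6 + 25*k**5 + 247*k**4 + 1219*k**3 + 3112*k**2 + 3796*k + 1680) = t_k.
Σ_(k=2)^(9) t_k = s_(10) − s_(2) = -305/7392 − (-5/144) = -145/22176.

Σ = -145/22176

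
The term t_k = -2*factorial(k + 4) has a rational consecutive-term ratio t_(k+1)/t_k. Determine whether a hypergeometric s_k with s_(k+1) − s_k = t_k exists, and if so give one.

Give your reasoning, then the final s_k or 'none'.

none — t_k is not Gosper-summable

Ratio r(k) = k + 5.
Normal form (A,B,C) = (k + 5, 1, 1).
Solve (k + 5)·f(k+1) − (1)·f(k) = 1.
From deg A=1, deg B=0, deg C=0: d=-1.
deg f ≤ -1 is impossible — no certificate.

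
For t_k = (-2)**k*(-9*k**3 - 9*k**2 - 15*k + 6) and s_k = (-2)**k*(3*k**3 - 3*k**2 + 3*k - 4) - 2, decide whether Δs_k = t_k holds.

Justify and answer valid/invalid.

Valid: the claim telescopes to t_k.

s_(k+1) = -2*(-2)**k*(3*k + 3*(k + 1)**3 - 3*(k + 1)**2 - 1) - 2
s_(k+1) − s_k = (-2)**k*(-9*k**3 - 9*k**2 - 15*k + 6)
(s_(k+1) − s_k) − t_k = 0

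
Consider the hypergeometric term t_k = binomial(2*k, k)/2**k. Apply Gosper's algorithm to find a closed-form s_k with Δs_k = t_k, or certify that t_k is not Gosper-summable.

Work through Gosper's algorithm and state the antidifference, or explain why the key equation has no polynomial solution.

not Gosper-summable; s_k does not exist

t_(k+1)/t_k = (2*k + 1)/(k + 1).
Factor: A=2*k + 1; B=k + 1; C=1.
f must satisfy (2*k + 1)·f(k+1) − (k)·f(k) = 1.
Degrees (1,1,0) ⇒ d ≤ -1.
deg f ≤ -1 is impossible — no certificate.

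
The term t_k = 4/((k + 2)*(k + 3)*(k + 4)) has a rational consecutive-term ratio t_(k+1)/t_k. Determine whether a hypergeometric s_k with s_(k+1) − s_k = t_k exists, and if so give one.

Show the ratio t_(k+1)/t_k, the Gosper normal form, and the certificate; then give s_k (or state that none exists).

r(k) = (k + 2)/(k + 5) after simplifying.
So A=k + 2 and B=k + 5, with C=1.
Solve (k + 2)·f(k+1) − (k + 4)·f(k) = 1.
From deg A=1, deg B=1, deg C=0: d=2.
Solve for f: f(k) = k*(k + 5)/12 (degree 2 ≤ 2).
Certificate R = B(k−1)f/C = k*(k + 4)*(k + 5)/12 gives s_k = k*(k + 5)/(3*(k + 2)*(k + 3)).
Verify: 4/(k**3 + 9*k**2 + 26*k + 24) matches t_k.

s_k = k*(k + 5)/(3*(k + 2)*(k + 3))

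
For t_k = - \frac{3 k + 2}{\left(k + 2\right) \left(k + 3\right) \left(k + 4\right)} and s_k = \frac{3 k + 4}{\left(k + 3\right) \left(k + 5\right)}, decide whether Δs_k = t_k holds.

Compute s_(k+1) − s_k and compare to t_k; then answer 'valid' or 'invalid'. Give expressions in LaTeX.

Invalid: residual \frac{3 \left(6 k^{2} + 33 k + 26\right)}{k^{5} + 20 k^{4} + 155 k^{3} + 580 k^{2} + 1044 k + 720} ≠ 0.

s_(k+1) = (3*k + 7)/((k + 4)*(k + 6))
s_(k+1) − s_k = (-3*k**2 - 11*k + 9)/(k**4 + 18*k**3 + 119*k**2 + 342*k + 360)
(s_(k+1) − s_k) − t_k = 3*(6*k**2 + 33*k + 26)/(k**5 + 20*k**4 + 155*k**3 + 580*k**2 + 1044*k + 720)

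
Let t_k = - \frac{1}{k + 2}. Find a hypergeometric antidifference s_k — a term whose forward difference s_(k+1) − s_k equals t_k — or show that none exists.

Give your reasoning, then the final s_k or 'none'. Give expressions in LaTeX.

none — t_k is not Gosper-summable

Ratio r(k) = (k + 2)/(k + 3).
So A=k + 2 and B=k + 3, with C=1.
Need (k + 2)·f(k+1) − (k + 2)·f(k) = 1.
From deg A=1, deg B=1, deg C=0: d=0.
f = c0 ⇒ A·f(k+1) − B(k−1)·f(k) − C = -1. The system {-1 = 0} is inconsistent; no antidifference.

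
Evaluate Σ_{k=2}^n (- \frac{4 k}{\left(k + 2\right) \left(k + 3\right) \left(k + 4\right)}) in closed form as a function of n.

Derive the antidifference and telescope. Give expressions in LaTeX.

S(n) = \frac{- 3 n^{2} - n + 4}{5 \left(n^{2} + 7 n + 12\right)}

t_(k+1)/t_k = (k + 1)*(k + 2)/(k*(k + 5)).
Factor: A=k + 2; B=k + 5; C=k.
Solve (k + 2)·f(k+1) − (k + 4)·f(k) = k.
d = 2 from the (1,1,1) case.
Solving with deg f ≤ 2: f(k) = k*(k - 1)/6.
Certificate R = B(k−1)f/C = (k - 1)*(k + 4)/6 gives s_k = 2*k*(1 - k)/(3*(k + 2)*(k + 3)).
Δs = -4*k/(k**3 + 9*k**2 + 26*k + 24), as required.
Telescope: S(n) = s_(n+1) − s_(2) = 2*n*(-n - 1)/(3*(n**2 + 7*n + 12)) − (-1/15) = (-3*n**2 - n + 4)/(5*(n**2 + 7*n + 12)).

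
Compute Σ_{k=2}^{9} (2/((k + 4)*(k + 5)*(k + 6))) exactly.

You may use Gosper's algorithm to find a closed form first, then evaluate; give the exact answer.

Σ = 2/105

t_(k+1)/t_k = (k + 4)/(k + 7).
Take A(k)=k + 4, B(k)=k + 7, C(k)=1.
Set up (k + 4)·f(k+1) − (k + 6)·f(k) − (1) = 0.
From deg A=1, deg B=1, deg C=0: d=2.
Coefficient equations give f(k) = k*(k + 9)/40.
So s_k = (B(k−1)f/C)·t_k = (k*(k + 6)*(k + 9)/40)·t_k = k*(k + 9)/(20*(k + 4)*(k + 5)).
Check: Δs_k = 2/(k**3 + 15*k**2 + 74*k + 120). ✓
Sum = s_(10) − s_(2); s_(10) = 19/420, s_(2) = 11/420 ⇒ 2/105.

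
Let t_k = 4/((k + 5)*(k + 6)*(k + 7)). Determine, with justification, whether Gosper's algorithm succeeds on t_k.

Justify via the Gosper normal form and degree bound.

Yes. s_k = k*(k + 11)/(15*(k + 5)*(k + 6)).

t_(k+1)/t_k = (k + 5)/(k + 8).
Normal form (A,B,C) = (k + 5, k + 8, 1).
Key eq: (k + 5)·f(k+1) = (k + 7)·f(k) + (1).
d = 2 from the (1,1,0) case.
Solve for f: f(k) = k*(k + 11)/60 (degree 2 ≤ 2).
Certificate R = B(k−1)f/C = k*(k + 7)*(k + 11)/60 gives s_k = k*(k + 11)/(15*(k + 5)*(k + 6)).
Verify: 4/(k**3 + 18*k**2 + 107*k + 210) matches t_k.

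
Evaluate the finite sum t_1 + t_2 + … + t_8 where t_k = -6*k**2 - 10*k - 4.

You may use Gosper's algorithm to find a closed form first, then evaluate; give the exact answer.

Σ = -1616

The ratio is (3*k**2 + 11*k + 10)/(3*k**2 + 5*k + 2).
So A=1 and B=1, with C=k**2 + 5*k/3 + 2/3.
Set up (1)·f(k+1) − (1)·f(k) − (k**2 + 5*k/3 + 2/3) = 0.
From deg A=0, deg B=0, deg C=2: d=3.
A polynomial solution: f(k) = k**2*(k + 1)/3.
So s_k = (B(k−1)f/C)·t_k = (k**2/(3*k + 2))·t_k = 2*k**2*(-k - 1).
Δs = -6*k**2 - 10*k - 4, as required.
Telescoping: Σ = s_(9) − s_(1) = -1620 − (-4) = -1616.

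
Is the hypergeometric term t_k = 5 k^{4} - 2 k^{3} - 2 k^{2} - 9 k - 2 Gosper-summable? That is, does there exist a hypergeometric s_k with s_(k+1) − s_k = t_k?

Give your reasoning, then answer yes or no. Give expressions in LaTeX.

Compute t_(k+1)/t_k: get (5*k**4 + 18*k**3 + 22*k**2 + k - 10)/(5*k**4 - 2*k**3 - 2*k**2 - 9*k - 2).
Normal form (A,B,C) = (1, 1, k**4 - 2*k**3/5 - 2*k**2/5 - 9*k/5 - 2/5).
Solve (1)·f(k+1) − (1)·f(k) = k**4 - 2*k**3/5 - 2*k**2/5 - 9*k/5 - 2/5.
From deg A=0, deg B=0, deg C=4: d=5.
Coefficient equations give f(k) = k*(k**4 - 3*k**3 + 2*k**2 - 4*k + 2)/5.
Get s_k = R·t_k = k*(k**4 - 3*k**3 + 2*k**2 - 4*k + 2) with R(k) = B(k−1)f(k)/C(k) = k*(k**4 - 3*k**3 + 2*k**2 - 4*k + 2)/(5*k**4 - 2*k**3 - 2*k**2 - 9*k - 2).
Δs = 5*k**4 - 2*k**3 - 2*k**2 - 9*k - 2, as required.

Yes. s_k = k \left(k^{4} - 3 k^{3} + 2 k^{2} - 4 k + 2\right).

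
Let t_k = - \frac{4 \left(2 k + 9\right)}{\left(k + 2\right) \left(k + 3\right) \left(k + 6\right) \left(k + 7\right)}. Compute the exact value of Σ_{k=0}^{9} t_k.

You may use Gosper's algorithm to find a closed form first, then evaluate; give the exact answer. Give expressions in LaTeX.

Σ = -5/16

Compute t_(k+1)/t_k: get (k + 2)*(k + 6)*(2*k + 11)/((k + 4)*(k + 8)*(2*k + 9)).
So A=k + 2 and B=k + 8, with C=k**3 + 27*k**2/2 + 121*k/2 + 90.
Need (k + 2)·f(k+1) − (k + 7)·f(k) = k**3 + 27*k**2/2 + 121*k/2 + 90.
From deg A=1, deg B=1, deg C=3: d=5.
A polynomial solution: f(k) = k*(k + 3)*(k + 4)*(k + 5)*(k + 8)/24.
Then R = B(k−1)f/C = k*(k + 3)*(k + 7)*(k + 8)/(12*(2*k + 9)), so s_k = R(k)·t_k = k*(-k - 8)/(3*(k**2 + 8*k + 12)).
s_(k+1) − s_k = 4*(-2*k - 9)/(k**4 + 18*k**3 + 113*k**2 + 288*k + 252) = t_k.
Sum = s_(10) − s_(0); s_(10) = -5/16, s_(0) = 0 ⇒ -5/16.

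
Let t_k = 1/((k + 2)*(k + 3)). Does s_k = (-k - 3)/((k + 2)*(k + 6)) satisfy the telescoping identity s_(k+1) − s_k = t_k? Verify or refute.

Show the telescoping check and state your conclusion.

s_(k+1) = (-k - 4)/((k + 3)*(k + 7))
s_(k+1) − s_k = (k**2 + 7*k + 15)/(k**4 + 18*k**3 + 113*k**2 + 288*k + 252)
(s_(k+1) − s_k) − t_k = 3*(-2*k - 9)/(k**4 + 18*k**3 + 113*k**2 + 288*k + 252)

Invalid: residual 3*(-2*k - 9)/(k**4 + 18*k**3 + 113*k**2 + 288*k + 252) ≠ 0.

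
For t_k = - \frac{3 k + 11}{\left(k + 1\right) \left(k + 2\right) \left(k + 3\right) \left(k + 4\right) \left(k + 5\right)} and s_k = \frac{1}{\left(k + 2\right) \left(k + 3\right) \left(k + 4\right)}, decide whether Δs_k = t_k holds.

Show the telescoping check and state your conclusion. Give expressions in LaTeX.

s_(k+1) = 1/((k + 3)*(k + 4)*(k + 5))
s_(k+1) − s_k = -3/((k + 2)*(k + 3)*(k + 4)*(k + 5))
(s_(k+1) − s_k) − t_k = 8/((k + 1)*(k + 2)*(k + 3)*(k + 4)*(k + 5))

Invalid: residual \frac{8}{k^{5} + 15 k^{4} + 85 k^{3} + 225 k^{2} + 274 k + 120} ≠ 0.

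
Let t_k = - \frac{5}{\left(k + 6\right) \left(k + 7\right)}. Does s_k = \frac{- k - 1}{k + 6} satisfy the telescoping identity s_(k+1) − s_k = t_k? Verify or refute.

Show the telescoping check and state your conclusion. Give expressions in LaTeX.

s_(k+1) = (-k - 2)/(k + 7)
s_(k+1) − s_k = -5/(k**2 + 13*k + 42)
(s_(k+1) − s_k) − t_k = 0

Valid — Δs_k = t_k.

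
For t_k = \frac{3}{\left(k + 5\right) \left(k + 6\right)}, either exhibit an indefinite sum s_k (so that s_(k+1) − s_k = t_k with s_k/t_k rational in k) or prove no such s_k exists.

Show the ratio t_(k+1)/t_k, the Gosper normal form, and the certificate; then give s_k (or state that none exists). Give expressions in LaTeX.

s_k = \frac{3 k}{5 \left(k + 5\right)}

Compute t_(k+1)/t_k: get (k + 5)/(k + 7).
A = k + 5, B = k + 7, C = 1.
Key eq: (k + 5)·f(k+1) = (k + 6)·f(k) + (1).
d = 1 from the (1,1,0) case.
Coefficient equations give f(k) = k/5.
Get s_k = R·t_k = 3*k/(5*(k + 5)) with R(k) = B(k−1)f(k)/C(k) = k*(k + 6)/5.
s_(k+1) − s_k = 3/(k**2 + 11*k + 30) = t_k.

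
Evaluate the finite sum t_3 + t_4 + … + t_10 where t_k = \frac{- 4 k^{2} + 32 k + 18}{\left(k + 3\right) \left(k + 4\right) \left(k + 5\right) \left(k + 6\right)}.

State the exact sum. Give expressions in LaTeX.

Σ = 33/560

Ratio r(k) = (k + 3)*(16*k - 2*(k + 1)**2 + 25)/((k + 7)*(-2*k**2 + 16*k + 9)).
Take A(k)=k + 3, B(k)=k + 7, C(k)=k**2 - 8*k - 9/2.
Key eq: (k + 3)·f(k+1) = (k + 6)·f(k) + (k**2 - 8*k - 9/2).
From deg A=1, deg B=1, deg C=2: d=3.
A polynomial solution: f(k) = -k*(k**2 + 72*k + 17)/60.
R(k) = B(k−1)·f(k)/C(k) = -k*(k + 6)*(k**2 + 72*k + 17)/(30*(2*k**2 - 16*k - 9)); s_k = R·t_k = k*(k**2 + 72*k + 17)/(15*(k + 3)*(k + 4)*(k + 5)).
s_(k+1) − s_k = 2*(-2*k**2 + 16*k + 9)/(k**4 + 18*k**3 + 119*k**2 + 342*k + 360) = t_k.
Evaluate s at k=11 and k=3: 341/1680 and 121/840; difference 33/560.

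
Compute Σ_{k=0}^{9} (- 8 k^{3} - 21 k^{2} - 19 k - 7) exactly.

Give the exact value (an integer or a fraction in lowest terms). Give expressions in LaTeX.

t_(k+1)/t_k = (8*k**3 + 45*k**2 + 85*k + 55)/(8*k**3 + 21*k**2 + 19*k + 7).
So A=1 and B=1, with C=k**3 + 21*k**2/8 + 19*k/8 + 7/8.
Key eq: (1)·f(k+1) = (1)·f(k) + (k**3 + 21*k**2/8 + 19*k/8 + 7/8).
Bound: deg f ≤ 4.
Coefficient equations give f(k) = k*(2*k**3 + 3*k**2 + k + 1)/8.
Certificate R = B(k−1)f/C = k*(2*k**3 + 3*k**2 + k + 1)/(8*k**3 + 21*k**2 + 19*k + 7) gives s_k = k*(-2*k**3 - 3*k**2 - k - 1).
Verify: -8*k**3 - 21*k**2 - 19*k - 7 matches t_k.
Sum = s_(10) − s_(0); s_(10) = -23110, s_(0) = 0 ⇒ -23110.

Σ = -23110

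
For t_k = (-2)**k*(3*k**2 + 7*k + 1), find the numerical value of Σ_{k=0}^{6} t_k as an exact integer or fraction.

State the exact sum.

r(k) = 2*(-3*k**2 - 13*k - 11)/(3*k**2 + 7*k + 1) after simplifying.
Take A(k)=-2, B(k)=1, C(k)=k**2 + 7*k/3 + 1/3.
Set up (-2)·f(k+1) − (1)·f(k) − (k**2 + 7*k/3 + 1/3) = 0.
Bound: deg f ≤ 2.
Coefficient equations give f(k) = -(k**2 + k - 1)/3.
So s_k = (B(k−1)f/C)·t_k = (-(k**2 + k - 1)/(3*k**2 + 7*k + 1))·t_k = (-2)**k*(-k**2 - k + 1).
Check: Δs_k = (-2)**k*(3*k**2 + 7*k + 1). ✓
Sum = s_(7) − s_(0); s_(7) = 7040, s_(0) = 1 ⇒ 7039.

Σ = 7039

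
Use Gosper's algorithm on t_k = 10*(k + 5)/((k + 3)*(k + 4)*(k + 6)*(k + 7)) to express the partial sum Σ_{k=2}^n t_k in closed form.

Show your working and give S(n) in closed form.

S(n) = (n**2 + 11*n - 12)/(8*(n**2 + 11*n + 28))

Ratio r(k) = (k + 3)*(k + 6)**2/((k + 5)**2*(k + 8)).
Factor: A=k + 3; B=k + 8; C=k**2 + 10*k + 25.
Key eq: (k + 3)·f(k+1) = (k + 7)·f(k) + (k**2 + 10*k + 25).
Degrees (1,1,2) ⇒ d ≤ 4.
Match coefficients ⇒ f(k) = k*(k + 4)*(k + 5)*(k + 9)/36.
Then R = B(k−1)f/C = k*(k + 4)*(k + 7)*(k + 9)/(36*(k + 5)), so s_k = R(k)·t_k = 5*k*(k + 9)/(18*(k**2 + 9*k + 18)).
Δs = 10*(k + 5)/(k**4 + 20*k**3 + 145*k**2 + 450*k + 504), as required.
Evaluate: s_(n+1) = 5*(n**2 + 11*n + 10)/(18*(n**2 + 11*n + 28)); subtract s_(2) = 11/72 ⇒ S(n) = (n**2 + 11*n - 12)/(8*(n**2 + 11*n + 28)).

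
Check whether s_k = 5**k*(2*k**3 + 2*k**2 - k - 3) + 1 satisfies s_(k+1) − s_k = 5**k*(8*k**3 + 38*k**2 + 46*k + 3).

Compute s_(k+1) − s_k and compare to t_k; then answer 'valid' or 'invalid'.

s_(k+1) = 5**(k + 1)*(-k + 2*(k + 1)**3 + 2*(k + 1)**2 - 4) + 1
s_(k+1) − s_k = 5**k*(8*k**3 + 38*k**2 + 46*k + 3)
(s_(k+1) − s_k) − t_k = 0

valid (s_(k+1) − s_k reduces to t_k)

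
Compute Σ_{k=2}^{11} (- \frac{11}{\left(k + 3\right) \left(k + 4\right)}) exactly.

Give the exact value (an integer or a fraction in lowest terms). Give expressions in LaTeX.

Step 1: r(k) = (k + 3)/(k + 5).
Gosper form: A/B · C(k+1)/C(k) with A=k + 3, B=k + 5, C=1.
Need (k + 3)·f(k+1) − (k + 4)·f(k) = 1.
From deg A=1, deg B=1, deg C=0: d=1.
Coefficient equations give f(k) = k/3.
Certificate R = B(k−1)f/C = k*(k + 4)/3 gives s_k = -11*k/(3*k + 9).
Check: Δs_k = -11/(k**2 + 7*k + 12). ✓
Sum = s_(12) − s_(2); s_(12) = -44/15, s_(2) = -22/15 ⇒ -22/15.

Σ = -22/15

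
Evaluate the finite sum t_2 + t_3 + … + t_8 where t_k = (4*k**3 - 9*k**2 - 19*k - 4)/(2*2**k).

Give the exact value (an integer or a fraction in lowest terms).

t_(k+1)/t_k = (4*k**3 + 3*k**2 - 25*k - 28)/(2*(4*k**3 - 9*k**2 - 19*k - 4)).
Factor: A=1/2; B=1; C=k**3 - 9*k**2/4 - 19*k/4 - 1.
Set up (1/2)·f(k+1) − (1)·f(k) − (k**3 - 9*k**2/4 - 19*k/4 - 1) = 0.
d = 3 from the (0,0,3) case.
Solving with deg f ≤ 3: f(k) = -(4*k**3 + 3*k**2 - k + 2)/2.
Get s_k = R·t_k = (-4*k**3 - 3*k**2 + k - 2)/2**k with R(k) = B(k−1)f(k)/C(k) = -2*(4*k**3 + 3*k**2 - k + 2)/(4*k**3 - 9*k**2 - 19*k - 4).
Δs = (4*k**3 - 9*k**2 - 19*k - 4)/(2*2**k), as required.
Telescoping: Σ = s_(9) − s_(2) = -197/32 − (-11) = 155/32.

Σ = 155/32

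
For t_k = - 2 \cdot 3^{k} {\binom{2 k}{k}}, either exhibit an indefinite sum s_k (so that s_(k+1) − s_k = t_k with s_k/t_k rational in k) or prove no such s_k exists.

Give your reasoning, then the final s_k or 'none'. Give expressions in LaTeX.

Compute t_(k+1)/t_k: get 6*(2*k + 1)/(k + 1).
Take A(k)=12*k + 6, B(k)=k + 1, C(k)=1.
Need (12*k + 6)·f(k+1) − (k)·f(k) = 1.
Degrees (1,1,0) ⇒ d ≤ -1.
d = -1 < 0 ⇒ no nonzero polynomial f; not summable.

none — t_k is not Gosper-summable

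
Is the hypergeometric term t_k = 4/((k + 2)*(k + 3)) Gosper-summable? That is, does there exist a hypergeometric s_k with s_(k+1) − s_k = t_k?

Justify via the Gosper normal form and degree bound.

Ratio r(k) = (k + 2)/(k + 4).
Take A(k)=k + 2, B(k)=k + 4, C(k)=1.
Need (k + 2)·f(k+1) − (k + 3)·f(k) = 1.
deg f ≤ 1 (via 1,1,0).
Solving with deg f ≤ 1: f(k) = k/2.
Get s_k = R·t_k = 2*k/(k + 2) with R(k) = B(k−1)f(k)/C(k) = k*(k + 3)/2.
s_(k+1) − s_k = 4/(k**2 + 5*k + 6) = t_k.

Yes. s_k = 2*k/(k + 2).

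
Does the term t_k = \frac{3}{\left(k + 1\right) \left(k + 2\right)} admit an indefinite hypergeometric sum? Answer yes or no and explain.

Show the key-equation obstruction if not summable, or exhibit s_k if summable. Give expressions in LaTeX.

Yes. s_k = \frac{3 k}{k + 1}.

t_(k+1)/t_k = (k + 1)/(k + 3).
A = k + 1, B = k + 3, C = 1.
f must satisfy (k + 1)·f(k+1) − (k + 2)·f(k) = 1.
Degrees (1,1,0) ⇒ d ≤ 1.
Solving with deg f ≤ 1: f(k) = k.
So s_k = (B(k−1)f/C)·t_k = (k*(k + 2))·t_k = 3*k/(k + 1).
Check: Δs_k = 3/(k**2 + 3*k + 2). ✓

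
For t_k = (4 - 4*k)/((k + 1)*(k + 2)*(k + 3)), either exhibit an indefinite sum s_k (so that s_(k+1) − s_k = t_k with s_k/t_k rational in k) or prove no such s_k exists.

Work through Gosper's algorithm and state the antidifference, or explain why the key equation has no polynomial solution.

s_k = 4*k/((k + 1)*(k + 2))

Ratio r(k) = k*(k + 1)/((k - 1)*(k + 4)).
A = k + 1, B = k + 4, C = k - 1.
f must satisfy (k + 1)·f(k+1) − (k + 3)·f(k) = k - 1.
d = 2 from the (1,1,1) case.
Match coefficients ⇒ f(k) = -k.
R(k) = B(k−1)·f(k)/C(k) = -k*(k + 3)/(k - 1); s_k = R·t_k = 4*k/((k + 1)*(k + 2)).
Δs = 4*(1 - k)/(k**3 + 6*k**2 + 11*k + 6), as required.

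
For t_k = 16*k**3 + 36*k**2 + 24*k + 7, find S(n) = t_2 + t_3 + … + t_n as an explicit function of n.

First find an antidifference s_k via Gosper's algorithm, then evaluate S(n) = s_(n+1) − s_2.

Ratio r(k) = (16*k**3 + 84*k**2 + 144*k + 83)/(16*k**3 + 36*k**2 + 24*k + 7).
A = 1, B = 1, C = k**3 + 9*k**2/4 + 3*k/2 + 7/16.
Key eq: (1)·f(k+1) = (1)·f(k) + (k**3 + 9*k**2/4 + 3*k/2 + 7/16).
Bound: deg f ≤ 4.
Solve for f: f(k) = k*(4*k**3 + 4*k**2 - 2*k + 1)/16 (degree 4 ≤ 4).
Certificate R = B(k−1)f/C = k*(4*k**3 + 4*k**2 - 2*k + 1)/(16*k**3 + 36*k**2 + 24*k + 7) gives s_k = k*(4*k**3 + 4*k**2 - 2*k + 1).
s_(k+1) − s_k = 16*k**3 + 36*k**2 + 24*k + 7 = t_k.
Evaluate: s_(n+1) = 4*n**4 + 20*n**3 + 34*n**2 + 25*n + 7; subtract s_(2) = 90 ⇒ S(n) = 4*n**4 + 20*n**3 + 34*n**2 + 25*n - 83.

S(n) = 4*n**4 + 20*n**3 + 34*n**2 + 25*n - 83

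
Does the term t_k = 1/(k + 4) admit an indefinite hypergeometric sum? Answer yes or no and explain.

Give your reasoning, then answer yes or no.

r(k) = (k + 4)/(k + 5) after simplifying.
Gosper form: A/B · C(k+1)/C(k) with A=k + 4, B=k + 5, C=1.
Need (k + 4)·f(k+1) − (k + 4)·f(k) = 1.
d = 0 from the (1,1,0) case.
f = c0 ⇒ A·f(k+1) − B(k−1)·f(k) − C = -1. The system {-1 = 0} is inconsistent; no antidifference.

No. Not Gosper-summable.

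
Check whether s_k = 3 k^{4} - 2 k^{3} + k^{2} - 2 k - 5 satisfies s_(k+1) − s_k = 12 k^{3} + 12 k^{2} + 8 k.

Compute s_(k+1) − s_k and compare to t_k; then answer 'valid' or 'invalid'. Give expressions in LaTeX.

s_(k+1) = 3*k**4 + 10*k**3 + 13*k**2 + 6*k - 5
s_(k+1) − s_k = 4*k*(3*k**2 + 3*k + 2)
(s_(k+1) − s_k) − t_k = 0

Valid: the claim telescopes to t_k.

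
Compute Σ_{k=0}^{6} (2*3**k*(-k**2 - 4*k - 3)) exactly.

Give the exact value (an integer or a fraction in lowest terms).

Σ = -122472

r(k) = 3*(k**2 + 6*k + 8)/(k**2 + 4*k + 3) after simplifying.
Normal form (A,B,C) = (3, 1, k**2 + 4*k + 3).
Key eq: (3)·f(k+1) = (1)·f(k) + (k**2 + 4*k + 3).
deg f ≤ 2 (via 0,0,2).
Match coefficients ⇒ f(k) = k*(k + 1)/2.
Get s_k = R·t_k = 3**k*k*(-k - 1) with R(k) = B(k−1)f(k)/C(k) = k/(2*(k + 3)).
s_(k+1) − s_k = 2*3**k*(-k - 3)*(k + 1) = t_k.
Telescoping: Σ = s_(7) − s_(0) = -122472 − (0) = -122472.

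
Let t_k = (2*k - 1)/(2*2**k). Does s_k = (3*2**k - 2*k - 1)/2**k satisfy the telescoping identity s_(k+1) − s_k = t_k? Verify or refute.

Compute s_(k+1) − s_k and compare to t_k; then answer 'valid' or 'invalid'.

Valid: the claim telescopes to t_k.

s_(k+1) = 3 - k/2**k - 3/(2*2**k)
s_(k+1) − s_k = (2*k - 1)/(2*2**k)
(s_(k+1) − s_k) − t_k = 0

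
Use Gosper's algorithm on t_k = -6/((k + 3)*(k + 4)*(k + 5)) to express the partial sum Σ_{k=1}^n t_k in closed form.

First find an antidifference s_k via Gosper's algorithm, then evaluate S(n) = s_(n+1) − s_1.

r(k) = (k + 3)/(k + 6) after simplifying.
So A=k + 3 and B=k + 6, with C=1.
Need (k + 3)·f(k+1) − (k + 5)·f(k) = 1.
Bound: deg f ≤ 2.
Match coefficients ⇒ f(k) = k*(k + 7)/24.
Then R = B(k−1)f/C = k*(k + 5)*(k + 7)/24, so s_k = R(k)·t_k = k*(-k - 7)/(4*(k + 3)*(k + 4)).
Check: Δs_k = -6/(k**3 + 12*k**2 + 47*k + 60). ✓
Σ_(k=1)^n t_k = s_(n+1) − s_(1) = ((-n**2 - 9*n - 8)/(4*(n**2 + 9*n + 20))) − (-1/10), i.e. 3*n*(-n - 9)/(20*(n**2 + 9*n + 20)).

S(n) = 3*n*(-n - 9)/(20*(n**2 + 9*n + 20))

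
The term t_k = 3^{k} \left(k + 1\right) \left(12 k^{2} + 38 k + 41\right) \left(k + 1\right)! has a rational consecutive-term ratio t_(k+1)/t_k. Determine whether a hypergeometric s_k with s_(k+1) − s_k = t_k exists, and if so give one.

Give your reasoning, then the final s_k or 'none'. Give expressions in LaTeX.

s_k = 3^{k} \left(4 k^{2} + 2 k + 1\right) \left(k + 1\right)!

Compute t_(k+1)/t_k: get (k + 2)**2*(114*k + 36*(k + 1)**2 + 237)/((k + 1)*(12*k**2 + 38*k + 41)).
So A=3*k + 6 and B=1, with C=k**3 + 25*k**2/6 + 79*k/12 + 41/12.
Need (3*k + 6)·f(k+1) − (1)·f(k) = k**3 + 25*k**2/6 + 79*k/12 + 41/12.
Degrees (1,0,3) ⇒ d ≤ 2.
Solve for f: f(k) = (4*k**2 + 2*k + 1)/12 (degree 2 ≤ 2).
R(k) = B(k−1)·f(k)/C(k) = (4*k**2 + 2*k + 1)/((k + 1)*(12*k**2 + 38*k + 41)); s_k = R·t_k = 3**k*(4*k**2 + 2*k + 1)*factorial(k + 1).
Δs = 3**k*(k + 1)*(12*k**2 + 38*k + 41)*factorial(k + 1), as required.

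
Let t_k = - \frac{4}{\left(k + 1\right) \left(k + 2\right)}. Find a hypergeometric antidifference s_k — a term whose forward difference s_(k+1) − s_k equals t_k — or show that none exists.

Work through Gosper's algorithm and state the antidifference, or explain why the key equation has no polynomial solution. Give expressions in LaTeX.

Compute t_(k+1)/t_k: get (k + 1)/(k + 3).
Take A(k)=k + 1, B(k)=k + 3, C(k)=1.
Solve (k + 1)·f(k+1) − (k + 2)·f(k) = 1.
Degrees (1,1,0) ⇒ d ≤ 1.
Solving with deg f ≤ 1: f(k) = k.
R(k) = B(k−1)·f(k)/C(k) = k*(k + 2); s_k = R·t_k = -4*k/(k + 1).
Check: Δs_k = -4/(k**2 + 3*k + 2). ✓

s_k = - \frac{4 k}{k + 1}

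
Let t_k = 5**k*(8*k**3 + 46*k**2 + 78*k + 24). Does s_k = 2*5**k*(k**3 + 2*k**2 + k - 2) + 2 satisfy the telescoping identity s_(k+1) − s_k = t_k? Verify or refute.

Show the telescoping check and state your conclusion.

valid (s_(k+1) − s_k reduces to t_k)

s_(k+1) = 2*5**(k + 1)*(k + (k + 1)**3 + 2*(k + 1)**2 - 1) + 2
s_(k+1) − s_k = 5**k*(8*k**3 + 46*k**2 + 78*k + 24)
(s_(k+1) − s_k) − t_k = 0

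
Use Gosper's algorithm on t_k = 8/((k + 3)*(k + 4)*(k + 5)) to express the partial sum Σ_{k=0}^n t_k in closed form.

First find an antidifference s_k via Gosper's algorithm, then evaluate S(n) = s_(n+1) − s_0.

r(k) = (k + 3)/(k + 6) after simplifying.
Gosper form: A/B · C(k+1)/C(k) with A=k + 3, B=k + 6, C=1.
Need (k + 3)·f(k+1) − (k + 5)·f(k) = 1.
From deg A=1, deg B=1, deg C=0: d=2.
Solving with deg f ≤ 2: f(k) = k*(k + 7)/24.
Get s_k = R·t_k = k*(k + 7)/(3*(k + 3)*(k + 4)) with R(k) = B(k−1)f(k)/C(k) = k*(k + 5)*(k + 7)/24.
s_(k+1) − s_k = 8/(k**3 + 12*k**2 + 47*k + 60) = t_k.
s_(n+1) = (n**2 + 9*n + 8)/(3*(n**2 + 9*n + 20)) and s_(0) = 0, so S(n) = (n**2 + 9*n + 8)/(3*(n**2 + 9*n + 20)).

S(n) = (n**2 + 9*n + 8)/(3*(n**2 + 9*n + 20))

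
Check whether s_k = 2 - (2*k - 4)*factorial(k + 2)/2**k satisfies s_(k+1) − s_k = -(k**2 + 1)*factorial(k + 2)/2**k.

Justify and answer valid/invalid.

s_(k+1) = -2**(-k - 1)*(2*k - 2)*factorial(k + 3) + 2
s_(k+1) − s_k = -(k**2 + 1)*factorial(k + 2)/2**k
(s_(k+1) − s_k) − t_k = 0

valid; difference matches t_k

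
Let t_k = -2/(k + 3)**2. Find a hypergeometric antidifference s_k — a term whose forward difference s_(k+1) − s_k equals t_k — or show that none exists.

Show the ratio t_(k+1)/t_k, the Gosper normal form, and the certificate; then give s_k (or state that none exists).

none (Gosper's algorithm certifies no s_k)

Step 1: r(k) = (k + 3)**2/(k + 4)**2.
So A=k**2 + 6*k + 9 and B=k**2 + 8*k + 16, with C=1.
Set up (k**2 + 6*k + 9)·f(k+1) − (k**2 + 6*k + 9)·f(k) − (1) = 0.
Degrees (2,2,0) ⇒ d ≤ 0.
Write f(k) = c0. Then LHS − RHS = -1, requiring -1 = 0: contradictory. No certificate.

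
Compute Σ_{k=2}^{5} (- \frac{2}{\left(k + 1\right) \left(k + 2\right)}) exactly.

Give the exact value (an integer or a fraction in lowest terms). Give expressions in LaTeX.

Σ = -8/21

t_(k+1)/t_k = (k + 1)/(k + 3).
Take A(k)=k + 1, B(k)=k + 3, C(k)=1.
Solve (k + 1)·f(k+1) − (k + 2)·f(k) = 1.
Degrees (1,1,0) ⇒ d ≤ 1.
Coefficient equations give f(k) = k.
Get s_k = R·t_k = -2*k/(k + 1) with R(k) = B(k−1)f(k)/C(k) = k*(k + 2).
s_(k+1) − s_k = -2/(k**2 + 3*k + 2) = t_k.
Telescoping: Σ = s_(6) − s_(2) = -12/7 − (-4/3) = -8/21.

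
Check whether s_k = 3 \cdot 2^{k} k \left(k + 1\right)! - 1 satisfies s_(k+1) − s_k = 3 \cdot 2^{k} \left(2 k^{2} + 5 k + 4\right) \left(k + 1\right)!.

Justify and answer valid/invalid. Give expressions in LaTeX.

Valid — Δs_k = t_k.

s_(k+1) = 3*2**(k + 1)*(k + 1)*factorial(k + 2) - 1
s_(k+1) − s_k = 3*2**k*(2*k**2 + 5*k + 4)*factorial(k + 1)
(s_(k+1) − s_k) − t_k = 0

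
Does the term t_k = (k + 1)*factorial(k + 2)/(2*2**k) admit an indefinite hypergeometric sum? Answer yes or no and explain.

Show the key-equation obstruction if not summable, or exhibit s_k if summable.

Ratio r(k) = (k + 2)*(k + 3)/(2*(k + 1)).
Normal form (A,B,C) = (k/2 + 3/2, 1, k + 1).
Set up (k/2 + 3/2)·f(k+1) − (1)·f(k) − (k + 1) = 0.
Degrees (1,0,1) ⇒ d ≤ 0.
Coefficient equations give f(k) = 2.
R(k) = B(k−1)·f(k)/C(k) = 2/(k + 1); s_k = R·t_k = factorial(k + 2)/2**k.
s_(k+1) − s_k = (k + 1)*factorial(k + 2)/(2*2**k) = t_k.

Yes. s_k = factorial(k + 2)/2**k.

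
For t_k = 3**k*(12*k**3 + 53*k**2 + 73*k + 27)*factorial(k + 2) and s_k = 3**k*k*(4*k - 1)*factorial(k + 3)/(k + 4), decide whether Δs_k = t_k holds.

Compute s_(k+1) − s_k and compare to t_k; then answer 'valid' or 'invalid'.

Invalid: residual -3**k*(12*k**4 + 101*k**3 + 281*k**2 + 320*k + 108)*factorial(k + 2)/((k + 4)*(k + 5)) ≠ 0.

s_(k+1) = 3**(k + 1)*(k + 1)*(4*k + 3)*factorial(k + 4)/(k + 5)
s_(k+1) − s_k = 3**k*(12*k**4 + 113*k**3 + 350*k**2 + 413*k + 144)*factorial(k + 3)/((k + 4)*(k + 5))
(s_(k+1) − s_k) − t_k = -3**k*(12*k**4 + 101*k**3 + 281*k**2 + 320*k + 108)*factorial(k + 2)/((k + 4)*(k + 5))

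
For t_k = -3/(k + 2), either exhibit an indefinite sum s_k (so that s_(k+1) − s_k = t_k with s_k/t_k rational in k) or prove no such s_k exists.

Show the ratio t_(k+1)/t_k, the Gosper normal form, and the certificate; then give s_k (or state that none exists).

The ratio is (k + 2)/(k + 3).
So A=k + 2 and B=k + 3, with C=1.
Need (k + 2)·f(k+1) − (k + 2)·f(k) = 1.
Bound: deg f ≤ 0.
f = c0 ⇒ A·f(k+1) − B(k−1)·f(k) − C = -1. The system {-1 = 0} is inconsistent; no antidifference.

none (Gosper's algorithm certifies no s_k)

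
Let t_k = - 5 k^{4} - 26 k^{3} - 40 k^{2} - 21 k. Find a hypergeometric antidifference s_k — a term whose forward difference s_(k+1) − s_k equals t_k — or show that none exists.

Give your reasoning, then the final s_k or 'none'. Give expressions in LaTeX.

t_(k+1)/t_k = (5*k**4 + 46*k**3 + 148*k**2 + 199*k + 92)/(k*(5*k**3 + 26*k**2 + 40*k + 21)).
So A=1 and B=1, with C=k**4 + 26*k**3/5 + 8*k**2 + 21*k/5.
Set up (1)·f(k+1) − (1)·f(k) − (k**4 + 26*k**3/5 + 8*k**2 + 21*k/5) = 0.
Bound: deg f ≤ 5.
A polynomial solution: f(k) = k*(k - 1)*(k**3 + 5*k**2 + 7*k + 4)/5.
So s_k = (B(k−1)f/C)·t_k = ((k - 1)*(k**3 + 5*k**2 + 7*k + 4)/((k + 3)*(5*k**2 + 11*k + 7)))·t_k = k*(-k**4 - 4*k**3 - 2*k**2 + 3*k + 4).
Δs = k*(-5*k**3 - 26*k**2 - 40*k - 21), as required.

s_k = k \left(- k^{4} - 4 k^{3} - 2 k^{2} + 3 k + 4\right)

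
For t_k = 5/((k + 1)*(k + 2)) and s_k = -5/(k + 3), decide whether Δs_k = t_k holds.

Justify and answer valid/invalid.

s_(k+1) = -5/(k + 4)
s_(k+1) − s_k = 5/((k + 3)*(k + 4))
(s_(k+1) − s_k) − t_k = 10*(-2*k - 5)/(k**4 + 10*k**3 + 35*k**2 + 50*k + 24)

Invalid: residual 10*(-2*k - 5)/(k**4 + 10*k**3 + 35*k**2 + 50*k + 24) ≠ 0.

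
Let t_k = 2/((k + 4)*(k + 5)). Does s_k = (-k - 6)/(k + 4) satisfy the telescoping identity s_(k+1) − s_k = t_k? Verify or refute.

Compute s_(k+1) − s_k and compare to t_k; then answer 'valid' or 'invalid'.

s_(k+1) = (-k - 7)/(k + 5)
s_(k+1) − s_k = 2/(k**2 + 9*k + 20)
(s_(k+1) − s_k) − t_k = 0

Valid — Δs_k = t_k.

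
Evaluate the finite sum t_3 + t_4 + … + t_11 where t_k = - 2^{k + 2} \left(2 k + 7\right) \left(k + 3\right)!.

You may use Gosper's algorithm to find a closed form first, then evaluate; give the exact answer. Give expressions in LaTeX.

r(k) = 2*(k + 4)*(2*k + 9)/(2*k + 7) after simplifying.
So A=2*k + 8 and B=1, with C=k + 7/2.
Set up (2*k + 8)·f(k+1) − (1)·f(k) − (k + 7/2) = 0.
Degrees (1,0,1) ⇒ d ≤ 0.
Match coefficients ⇒ f(k) = 1/2.
So s_k = (B(k−1)f/C)·t_k = (1/(2*k + 7))·t_k = -2**(k + 2)*factorial(k + 3).
Check: Δs_k = -2**(k + 2)*(2*k + 7)*factorial(k + 3). ✓
Σ_(k=3)^(11) t_k = s_(12) − s_(3) = -21424936845312000 − (-23040) = -21424936845288960.

Σ = -21424936845288960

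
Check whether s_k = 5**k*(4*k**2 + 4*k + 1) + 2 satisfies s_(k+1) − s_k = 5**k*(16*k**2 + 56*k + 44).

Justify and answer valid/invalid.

s_(k+1) = 5**(k + 1)*(4*k + 4*(k + 1)**2 + 5) + 2
s_(k+1) − s_k = 5**k*(16*k**2 + 56*k + 44)
(s_(k+1) − s_k) − t_k = 0

Valid — Δs_k = t_k.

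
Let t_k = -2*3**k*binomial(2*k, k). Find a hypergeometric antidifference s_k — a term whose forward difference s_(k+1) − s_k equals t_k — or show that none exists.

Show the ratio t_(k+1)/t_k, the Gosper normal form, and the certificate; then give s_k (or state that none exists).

none (Gosper's algorithm certifies no s_k)

The ratio is 6*(2*k + 1)/(k + 1).
Gosper form: A/B · C(k+1)/C(k) with A=12*k + 6, B=k + 1, C=1.
Need (12*k + 6)·f(k+1) − (k)·f(k) = 1.
d = -1 from the (1,1,0) case.
d = -1 < 0 ⇒ no nonzero polynomial f; not summable.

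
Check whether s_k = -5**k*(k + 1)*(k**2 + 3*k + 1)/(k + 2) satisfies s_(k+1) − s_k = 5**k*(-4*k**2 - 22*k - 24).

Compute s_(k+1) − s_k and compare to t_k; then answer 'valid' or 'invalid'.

s_(k+1) = -5**(k + 1)*(k + 2)*(3*k + (k + 1)**2 + 4)/(k + 3)
s_(k+1) − s_k = 5**k*(-4*k**4 - 38*k**3 - 129*k**2 - 187*k - 97)/(k**2 + 5*k + 6)
(s_(k+1) − s_k) − t_k = 5**k*(4*k**3 + 29*k**2 + 65*k + 47)/(k**2 + 5*k + 6)

Invalid: residual 5**k*(4*k**3 + 29*k**2 + 65*k + 47)/(k**2 + 5*k + 6) ≠ 0.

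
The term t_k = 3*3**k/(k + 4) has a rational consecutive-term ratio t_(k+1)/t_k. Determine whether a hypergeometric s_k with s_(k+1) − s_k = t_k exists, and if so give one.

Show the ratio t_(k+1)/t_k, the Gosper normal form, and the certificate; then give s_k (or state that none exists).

t_(k+1)/t_k = 3*(k + 4)/(k + 5).
Gosper form: A/B · C(k+1)/C(k) with A=3*k + 12, B=k + 5, C=1.
Set up (3*k + 12)·f(k+1) − (k + 4)·f(k) − (1) = 0.
From deg A=1, deg B=1, deg C=0: d=-1.
Bound -1 < 0, so the key equation has no polynomial solution.

not Gosper-summable; s_k does not exist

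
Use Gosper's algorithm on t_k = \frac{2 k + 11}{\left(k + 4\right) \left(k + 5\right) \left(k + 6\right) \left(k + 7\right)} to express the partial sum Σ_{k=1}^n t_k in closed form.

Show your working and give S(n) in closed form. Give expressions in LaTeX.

S(n) = \frac{n \left(n + 12\right)}{35 \left(n^{2} + 12 n + 35\right)}

t_(k+1)/t_k = (k + 4)*(2*k + 13)/((k + 8)*(2*k + 11)).
So A=k + 4 and B=k + 8, with C=k + 11/2.
Key eq: (k + 4)·f(k+1) = (k + 7)·f(k) + (k + 11/2).
deg f ≤ 3 (via 1,1,1).
Match coefficients ⇒ f(k) = k*(k + 5)*(k + 10)/48.
R(k) = B(k−1)·f(k)/C(k) = k*(k + 5)*(k + 7)*(k + 10)/(24*(2*k + 11)); s_k = R·t_k = k*(k + 10)/(24*(k**2 + 10*k + 24)).
Δs = (2*k + 11)/(k**4 + 22*k**3 + 179*k**2 + 638*k + 840), as required.
s_(n+1) = (n**2 + 12*n + 11)/(24*(n**2 + 12*n + 35)) and s_(1) = 11/840, so S(n) = n*(n + 12)/(35*(n**2 + 12*n + 35)).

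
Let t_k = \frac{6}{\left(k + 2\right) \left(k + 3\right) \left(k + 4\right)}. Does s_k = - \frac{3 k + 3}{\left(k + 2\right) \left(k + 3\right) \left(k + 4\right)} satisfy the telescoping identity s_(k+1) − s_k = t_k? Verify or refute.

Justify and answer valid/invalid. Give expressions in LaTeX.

Invalid: residual - \frac{27}{k^{4} + 14 k^{3} + 71 k^{2} + 154 k + 120} ≠ 0.

s_(k+1) = 3*(-k - 2)/((k + 3)*(k + 4)*(k + 5))
s_(k+1) − s_k = 3*(2*k + 1)/(k**4 + 14*k**3 + 71*k**2 + 154*k + 120)
(s_(k+1) − s_k) − t_k = -27/(k**4 + 14*k**3 + 71*k**2 + 154*k + 120)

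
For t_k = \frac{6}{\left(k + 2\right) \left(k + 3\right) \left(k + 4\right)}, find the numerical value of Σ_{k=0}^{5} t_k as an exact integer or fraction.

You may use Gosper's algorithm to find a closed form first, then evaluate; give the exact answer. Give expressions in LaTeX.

Step 1: r(k) = (k + 2)/(k + 5).
Normal form (A,B,C) = (k + 2, k + 5, 1).
Solve (k + 2)·f(k+1) − (k + 4)·f(k) = 1.
Degrees (1,1,0) ⇒ d ≤ 2.
Solve for f: f(k) = k*(k + 5)/12 (degree 2 ≤ 2).
R(k) = B(k−1)·f(k)/C(k) = k*(k + 4)*(k + 5)/12; s_k = R·t_k = k*(k + 5)/(2*(k + 2)*(k + 3)).
Verify: 6/(k**3 + 9*k**2 + 26*k + 24) matches t_k.
Sum = s_(6) − s_(0); s_(6) = 11/24, s_(0) = 0 ⇒ 11/24.

Σ = 11/24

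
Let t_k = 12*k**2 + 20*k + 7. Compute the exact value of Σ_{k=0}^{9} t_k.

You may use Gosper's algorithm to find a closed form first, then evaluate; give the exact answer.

Σ = 4390

r(k) = (12*k**2 + 44*k + 39)/(12*k**2 + 20*k + 7) after simplifying.
Take A(k)=1, B(k)=1, C(k)=k**2 + 5*k/3 + 7/12.
Key eq: (1)·f(k+1) = (1)·f(k) + (k**2 + 5*k/3 + 7/12).
d = 3 from the (0,0,2) case.
A polynomial solution: f(k) = k*(4*k**2 + 4*k - 1)/12.
Then R = B(k−1)f/C = k*(4*k**2 + 4*k - 1)/((2*k + 1)*(6*k + 7)), so s_k = R(k)·t_k = k*(4*k**2 + 4*k - 1).
Verify: 12*k**2 + 20*k + 7 matches t_k.
Telescoping: Σ = s_(10) − s_(0) = 4390 − (0) = 4390.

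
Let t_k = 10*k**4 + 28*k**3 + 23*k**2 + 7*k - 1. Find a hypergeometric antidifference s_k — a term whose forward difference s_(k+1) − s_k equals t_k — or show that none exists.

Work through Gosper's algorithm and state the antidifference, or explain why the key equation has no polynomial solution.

s_k = k*(2*k**4 + 2*k**3 - 3*k**2 - k - 1)

Ratio r(k) = (10*k**4 + 68*k**3 + 167*k**2 + 177*k + 67)/(10*k**4 + 28*k**3 + 23*k**2 + 7*k - 1).
Gosper form: A/B · C(k+1)/C(k) with A=1, B=1, C=k**4 + 14*k**3/5 + 23*k**2/10 + 7*k/10 - 1/10.
Need (1)·f(k+1) − (1)·f(k) = k**4 + 14*k**3/5 + 23*k**2/10 + 7*k/10 - 1/10.
Bound: deg f ≤ 5.
Match coefficients ⇒ f(k) = k*(2*k**4 + 2*k**3 - 3*k**2 - k - 1)/10.
Certificate R = B(k−1)f/C = k*(2*k**4 + 2*k**3 - 3*k**2 - k - 1)/(10*k**4 + 28*k**3 + 23*k**2 + 7*k - 1) gives s_k = k*(2*k**4 + 2*k**3 - 3*k**2 - k - 1).
Check: Δs_k = 10*k**4 + 28*k**3 + 23*k**2 + 7*k - 1. ✓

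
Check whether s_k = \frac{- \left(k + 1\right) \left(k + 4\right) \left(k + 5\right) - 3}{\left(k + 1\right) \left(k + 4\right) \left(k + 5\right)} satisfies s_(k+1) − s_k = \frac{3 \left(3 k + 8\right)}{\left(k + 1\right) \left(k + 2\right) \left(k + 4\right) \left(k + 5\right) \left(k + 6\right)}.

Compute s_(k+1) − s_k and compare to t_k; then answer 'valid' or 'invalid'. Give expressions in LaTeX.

valid; difference matches t_k

s_(k+1) = (-(k + 2)*(k + 5)*(k + 6) - 3)/((k + 2)*(k + 5)*(k + 6))
s_(k+1) − s_k = 3*(3*k + 8)/(k**5 + 18*k**4 + 121*k**3 + 372*k**2 + 508*k + 240)
(s_(k+1) − s_k) − t_k = 0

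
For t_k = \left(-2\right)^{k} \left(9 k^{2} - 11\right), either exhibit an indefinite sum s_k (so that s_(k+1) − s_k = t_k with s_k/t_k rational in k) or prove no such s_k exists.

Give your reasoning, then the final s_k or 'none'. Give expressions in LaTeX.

Compute t_(k+1)/t_k: get 2*(11 - 9*(k + 1)**2)/(9*k**2 - 11).
So A=-2 and B=1, with C=k**2 - 11/9.
Need (-2)·f(k+1) − (1)·f(k) = k**2 - 11/9.
From deg A=0, deg B=0, deg C=2: d=2.
Match coefficients ⇒ f(k) = -(3*k**2 - 4*k - 3)/9.
Then R = B(k−1)f/C = -(3*k**2 - 4*k - 3)/(9*k**2 - 11), so s_k = R(k)·t_k = (-2)**k*(-3*k**2 + 4*k + 3).
Check: Δs_k = (-2)**k*(9*k**2 - 11). ✓

s_k = \left(-2\right)^{k} \left(- 3 k^{2} + 4 k + 3\right)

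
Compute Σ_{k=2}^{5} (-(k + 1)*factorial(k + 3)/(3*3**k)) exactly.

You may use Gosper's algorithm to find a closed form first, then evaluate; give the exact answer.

The ratio is (k + 2)*(k + 4)/(3*(k + 1)).
Take A(k)=k/3 + 4/3, B(k)=1, C(k)=k + 1.
Key eq: (k/3 + 4/3)·f(k+1) = (1)·f(k) + (k + 1).
Bound: deg f ≤ 0.
Solve for f: f(k) = 3 (degree 0 ≤ 0).
R(k) = B(k−1)·f(k)/C(k) = 3/(k + 1); s_k = R·t_k = -factorial(k + 3)/3**k.
Check: Δs_k = -(k + 1)*factorial(k + 3)/(3*3**k). ✓
Evaluate s at k=6 and k=2: -4480/9 and -40/3; difference -4360/9.

Σ = -4360/9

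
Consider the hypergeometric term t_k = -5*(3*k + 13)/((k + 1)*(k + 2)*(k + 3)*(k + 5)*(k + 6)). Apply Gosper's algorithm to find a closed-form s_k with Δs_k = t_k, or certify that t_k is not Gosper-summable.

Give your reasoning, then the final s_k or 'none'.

Ratio r(k) = (k + 1)*(k + 5)*(3*k + 16)/((k + 4)*(k + 7)*(3*k + 13)).
Normal form (A,B,C) = (k + 1, k + 7, k**2 + 25*k/3 + 52/3).
Need (k + 1)·f(k+1) − (k + 6)·f(k) = k**2 + 25*k/3 + 52/3.
Bound: deg f ≤ 5.
A polynomial solution: f(k) = k*(k + 3)*(k + 4)*(k**2 + 8*k + 17)/30.
Get s_k = R·t_k = k*(-k**2 - 8*k - 17)/(2*(k**3 + 8*k**2 + 17*k + 10)) with R(k) = B(k−1)f(k)/C(k) = k*(k + 3)*(k + 6)*(k**2 + 8*k + 17)/(10*(3*k + 13)).
Verify: 5*(-3*k - 13)/(k**5 + 17*k**4 + 107*k**3 + 307*k**2 + 396*k + 180) matches t_k.

s_k = k*(-k**2 - 8*k - 17)/(2*(k**3 + 8*k**2 + 17*k + 10))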